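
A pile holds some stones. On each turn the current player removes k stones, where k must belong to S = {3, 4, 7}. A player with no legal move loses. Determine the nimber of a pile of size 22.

n :  0  1  2  3  4  5  6  7  8  9 10 11 12 13 14 15 16 17 18 19 20 21 22
G :  0  0  0  1  1  1  2  2  2  3  0  0  0  1  1  1  2  2  2  3  0  0  0

0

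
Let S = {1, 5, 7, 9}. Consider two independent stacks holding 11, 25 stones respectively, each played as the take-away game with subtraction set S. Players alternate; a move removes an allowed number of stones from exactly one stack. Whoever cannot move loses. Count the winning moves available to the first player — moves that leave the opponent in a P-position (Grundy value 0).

0

All stacks use S = {1, 5, 7, 9}:
G(0) = 0
G(1) = mex{0} = 1
G(2) = mex{1} = 0
G(3) = mex{0} = 1
G(4) = mex{1} = 0
G(5) = mex{0,0} = 1
G(6) = mex{1,1} = 0
G(7) = mex{0,0,0} = 1
G(8) = mex{1,1,1} = 0
G(9) = mex{0,0,0,0} = 1
G(10) = mex{1,1,1,1} = 0
G(11) = mex{0,0,0,0} = 1
G(12) = mex{1,1,1,1} = 0
G(13) = mex{0,0,0,0} = 1
G(14) = mex{1,1,1,1} = 0
G(15) = mex{0,0,0,0} = 1
G(16) = mex{1,1,1,1} = 0
G(17) = mex{0,0,0,0} = 1
G(18) = mex{1,1,1,1} = 0
G(19) = mex{0,0,0,0} = 1
G(20) = mex{1,1,1,1} = 0
G(21) = mex{0,0,0,0} = 1
G(22) = mex{1,1,1,1} = 0
G(23) = mex{0,0,0,0} = 1
G(24) = mex{1,1,1,1} = 0
G(25) = mex{0,0,0,0} = 1
Stack A: G(11) = 1.
Stack B: G(25) = 1.
Combined Grundy value = 1 ⊕ 1 = 0.
A winning move leaves total XOR = 0, i.e. changes one component's Grundy value g to g ⊕ X where X is the current total.
Stack A: target g' = 1⊕0 = 1, but every legal move changes the Grundy value (mex property), so 0 moves.
Stack B: target g' = 1⊕0 = 1, but every legal move changes the Grundy value (mex property), so 0 moves.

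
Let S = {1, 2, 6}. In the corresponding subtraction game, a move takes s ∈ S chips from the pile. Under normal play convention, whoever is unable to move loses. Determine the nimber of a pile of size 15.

1

G(0) = 0
G(1) = mex{0} = 1
G(2) = mex{1,0} = 2
G(3) = mex{2,1} = 0
G(4) = mex{0,2} = 1
G(5) = mex{1,0} = 2
G(6) = mex{2,1,0} = 3
G(7) = mex{3,2,1} = 0
G(8) = mex{0,3,2} = 1
G(9) = mex{1,0,0} = 2
G(10) = mex{2,1,1} = 0
G(11) = mex{0,2,2} = 1
G(12) = mex{1,0,3} = 2
G(13) = mex{2,1,0} = 3
G(14) = mex{3,2,1} = 0
G(15) = mex{0,3,2} = 1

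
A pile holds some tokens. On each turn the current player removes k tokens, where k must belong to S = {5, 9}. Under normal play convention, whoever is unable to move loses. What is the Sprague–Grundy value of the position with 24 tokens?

G(0) = 0
G(1) = mex{} = 0
G(2) = mex{} = 0
G(3) = mex{} = 0
G(4) = mex{} = 0
G(5) = mex{0} = 1
G(6) = mex{0} = 1
G(7) = mex{0} = 1
G(8) = mex{0} = 1
G(9) = mex{0,0} = 1
G(10) = mex{1,0} = 2
G(11) = mex{1,0} = 2
G(12) = mex{1,0} = 2
G(13) = mex{1,0} = 2
G(14) = mex{1,1} = 0
G(15) = mex{2,1} = 0
G(16) = mex{2,1} = 0
G(17) = mex{2,1} = 0
G(18) = mex{2,1} = 0
G(19) = mex{0,2} = 1
G(20) = mex{0,2} = 1
G(21) = mex{0,2} = 1
G(22) = mex{0,2} = 1
G(23) = mex{0,0} = 1
G(24) = mex{1,0} = 2

2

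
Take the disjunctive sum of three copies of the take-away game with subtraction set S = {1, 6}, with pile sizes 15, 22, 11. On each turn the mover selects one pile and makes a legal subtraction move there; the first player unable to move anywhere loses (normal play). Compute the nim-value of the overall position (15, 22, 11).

All piles use S = {1, 6}:
G(0) = 0
G(1) = mex{0} = 1
G(2) = mex{1} = 0
G(3) = mex{0} = 1
G(4) = mex{1} = 0
G(5) = mex{0} = 1
G(6) = mex{1,0} = 2
G(7) = mex{2,1} = 0
G(8) = mex{0,0} = 1
G(9) = mex{1,1} = 0
G(10) = mex{0,0} = 1
G(11) = mex{1,1} = 0
G(12) = mex{0,2} = 1
G(13) = mex{1,0} = 2
G(14) = mex{2,1} = 0
G(15) = mex{0,0} = 1
G(16) = mex{1,1} = 0
G(17) = mex{0,0} = 1
G(18) = mex{1,1} = 0
G(19) = mex{0,2} = 1
G(20) = mex{1,0} = 2
G(21) = mex{2,1} = 0
G(22) = mex{0,0} = 1
Pile A: G(15) = 1.
Pile B: G(22) = 1.
Pile C: G(11) = 0.
Combined Grundy value = 1 ⊕ 1 ⊕ 0 = 0.

0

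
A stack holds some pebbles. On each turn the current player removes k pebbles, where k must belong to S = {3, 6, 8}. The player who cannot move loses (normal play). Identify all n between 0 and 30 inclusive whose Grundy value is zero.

0, 1, 2, 11, 12, 13, 22, 23, 24

G(0) = 0
G(1) = mex{} = 0
G(2) = mex{} = 0
G(3) = mex{0} = 1
G(4) = mex{0} = 1
G(5) = mex{0} = 1
G(6) = mex{1,0} = 2
G(7) = mex{1,0} = 2
G(8) = mex{1,0,0} = 2
G(9) = mex{2,1,0} = 3
G(10) = mex{2,1,0} = 3
G(11) = mex{2,1,1} = 0
G(12) = mex{3,2,1} = 0
G(13) = mex{3,2,1} = 0
G(14) = mex{0,2,2} = 1
G(15) = mex{0,3,2} = 1
G(16) = mex{0,3,2} = 1
G(17) = mex{1,0,3} = 2
G(18) = mex{1,0,3} = 2
G(19) = mex{1,0,0} = 2
G(20) = mex{2,1,0} = 3
G(21) = mex{2,1,0} = 3
G(22) = mex{2,1,1} = 0
G(23) = mex{3,2,1} = 0
G(24) = mex{3,2,1} = 0
G(25) = mex{0,2,2} = 1
G(26) = mex{0,3,2} = 1
G(27) = mex{0,3,2} = 1
G(28) = mex{1,0,3} = 2
G(29) = mex{1,0,3} = 2
G(30) = mex{1,0,0} = 2
P-positions are exactly the n with G(n) = 0.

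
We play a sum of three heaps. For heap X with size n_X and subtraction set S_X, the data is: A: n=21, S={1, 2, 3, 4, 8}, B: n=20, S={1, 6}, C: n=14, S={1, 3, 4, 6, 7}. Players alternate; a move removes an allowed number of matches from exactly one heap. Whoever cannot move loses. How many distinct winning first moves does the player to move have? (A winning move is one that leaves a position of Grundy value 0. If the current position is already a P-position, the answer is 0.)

2

Heap A, S = {1, 2, 3, 4, 8}:
n :  0  1  2  3  4  5  6  7  8  9 10 11 12 13 14 15 16 17 18 19 20 21
G :  0  1  2  3  4  0  1  2  3  4  0  1  2  3  4  0  1  2  3  4  0  1
G_A(21) = 1.
Heap B, S = {1, 6}:
G(0) = 0
G(1) = mex{0} = 1
G(2) = mex{1} = 0
G(3) = mex{0} = 1
G(4) = mex{1} = 0
G(5) = mex{0} = 1
G(6) = mex{1,0} = 2
G(7) = mex{2,1} = 0
G(8) = mex{0,0} = 1
G(9) = mex{1,1} = 0
G(10) = mex{0,0} = 1
G(11) = mex{1,1} = 0
G(12) = mex{0,2} = 1
G(13) = mex{1,0} = 2
G(14) = mex{2,1} = 0
G(15) = mex{0,0} = 1
G(16) = mex{1,1} = 0
G(17) = mex{0,0} = 1
G(18) = mex{1,1} = 0
G(19) = mex{0,2} = 1
G(20) = mex{1,0} = 2
G_B(20) = 2.
Heap C, S = {1, 3, 4, 6, 7}:
n :  0  1  2  3  4  5  6  7  8  9 10 11 12 13 14
G :  0  1  0  1  2  3  2  3  4  5  0  1  0  1  2
G_C(14) = 2.
Combined Grundy value = 1 ⊕ 2 ⊕ 2 = 1.
A winning move leaves total XOR = 0, i.e. changes one component's Grundy value g to g ⊕ X where X is the current total.
Heap A: need g' = 1⊕1 = 0. Options: 21−1→G=0, 21−2→G=4, 21−3→G=3, 21−4→G=2, 21−8→G=3. Hits: 1.
Heap B: need g' = 2⊕1 = 3. Options: 20−1→G=1, 20−6→G=0. Hits: 0.
Heap C: need g' = 2⊕1 = 3. Options: 14−1→G=1, 14−3→G=1, 14−4→G=0, 14−6→G=4, 14−7→G=3. Hits: 1.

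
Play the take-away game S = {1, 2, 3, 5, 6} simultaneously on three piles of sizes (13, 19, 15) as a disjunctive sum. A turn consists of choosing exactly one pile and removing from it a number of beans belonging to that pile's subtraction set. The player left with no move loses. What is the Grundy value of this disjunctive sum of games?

1

All piles use S = {1, 2, 3, 5, 6}:
G(0) = 0
G(1) = mex{0} = 1
G(2) = mex{1,0} = 2
G(3) = mex{2,1,0} = 3
G(4) = mex{3,2,1} = 0
G(5) = mex{0,3,2,0} = 1
G(6) = mex{1,0,3,1,0} = 2
G(7) = mex{2,1,0,2,1} = 3
G(8) = mex{3,2,1,3,2} = 0
G(9) = mex{0,3,2,0,3} = 1
G(10) = mex{1,0,3,1,0} = 2
G(11) = mex{2,1,0,2,1} = 3
G(12) = mex{3,2,1,3,2} = 0
G(13) = mex{0,3,2,0,3} = 1
G(14) = mex{1,0,3,1,0} = 2
G(15) = mex{2,1,0,2,1} = 3
G(16) = mex{3,2,1,3,2} = 0
G(17) = mex{0,3,2,0,3} = 1
G(18) = mex{1,0,3,1,0} = 2
G(19) = mex{2,1,0,2,1} = 3
Pile A: G(13) = 1.
Pile B: G(19) = 3.
Pile C: G(15) = 3.
Combined Grundy value = 1 ⊕ 3 ⊕ 3 = 1.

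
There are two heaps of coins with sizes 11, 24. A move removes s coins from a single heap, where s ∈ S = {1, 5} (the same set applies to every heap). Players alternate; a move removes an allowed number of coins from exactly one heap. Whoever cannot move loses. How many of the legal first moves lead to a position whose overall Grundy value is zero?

All heaps use S = {1, 5}:
n :  0  1  2  3  4  5  6  7  8  9 10 11 12 13 14 15 16 17 18 19 20 21 22 23 24
G :  0  1  0  1  0  1  0  1  0  1  0  1  0  1  0  1  0  1  0  1  0  1  0  1  0
Heap A: G(11) = 1.
Heap B: G(24) = 0.
Combined Grundy value = 1 ⊕ 0 = 1.
A winning move leaves total XOR = 0, i.e. changes one component's Grundy value g to g ⊕ X where X is the current total.
Heap A: need g' = 1⊕1 = 0. Options: 11−1→G=0, 11−5→G=0. Hits: 2.
Heap B: need g' = 0⊕1 = 1. Options: 24−1→G=1, 24−5→G=1. Hits: 2.

4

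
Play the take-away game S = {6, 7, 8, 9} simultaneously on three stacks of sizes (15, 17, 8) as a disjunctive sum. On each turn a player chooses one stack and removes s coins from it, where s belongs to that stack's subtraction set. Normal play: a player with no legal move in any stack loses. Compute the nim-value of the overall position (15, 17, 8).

1

All stacks use S = {6, 7, 8, 9}:
n :  0  1  2  3  4  5  6  7  8  9 10 11 12 13 14 15 16 17
G :  0  0  0  0  0  0  1  1  1  1  1  1  2  2  2  0  0  0
Stack A: G(15) = 0.
Stack B: G(17) = 0.
Stack C: G(8) = 1.
Combined Grundy value = 0 ⊕ 0 ⊕ 1 = 1.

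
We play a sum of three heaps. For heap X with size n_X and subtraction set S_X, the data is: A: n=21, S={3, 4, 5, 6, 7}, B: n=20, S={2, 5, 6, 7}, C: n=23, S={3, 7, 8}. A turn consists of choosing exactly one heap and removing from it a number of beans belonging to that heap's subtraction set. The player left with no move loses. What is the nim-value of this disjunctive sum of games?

Heap A, S = {3, 4, 5, 6, 7}:
G(0) = 0
G(1) = mex{} = 0
G(2) = mex{} = 0
G(3) = mex{0} = 1
G(4) = mex{0,0} = 1
G(5) = mex{0,0,0} = 1
G(6) = mex{1,0,0,0} = 2
G(7) = mex{1,1,0,0,0} = 2
G(8) = mex{1,1,1,0,0} = 2
G(9) = mex{2,1,1,1,0} = 3
G(10) = mex{2,2,1,1,1} = 0
G(11) = mex{2,2,2,1,1} = 0
G(12) = mex{3,2,2,2,1} = 0
G(13) = mex{0,3,2,2,2} = 1
G(14) = mex{0,0,3,2,2} = 1
G(15) = mex{0,0,0,3,2} = 1
G(16) = mex{1,0,0,0,3} = 2
G(17) = mex{1,1,0,0,0} = 2
G(18) = mex{1,1,1,0,0} = 2
G(19) = mex{2,1,1,1,0} = 3
G(20) = mex{2,2,1,1,1} = 0
G(21) = mex{2,2,2,1,1} = 0
G_A(21) = 0.
Heap B, S = {2, 5, 6, 7}:
n :  0  1  2  3  4  5  6  7  8  9 10 11 12 13 14 15 16 17 18 19 20
G :  0  0  1  1  0  2  1  3  2  2  3  3  0  0  1  1  0  2  1  3  2
G_B(20) = 2.
Heap C, S = {3, 7, 8}:
G(0) = 0
G(1) = mex{} = 0
G(2) = mex{} = 0
G(3) = mex{0} = 1
G(4) = mex{0} = 1
G(5) = mex{0} = 1
G(6) = mex{1} = 0
G(7) = mex{1,0} = 2
G(8) = mex{1,0,0} = 2
G(9) = mex{0,0,0} = 1
G(10) = mex{2,1,0} = 3
G(11) = mex{2,1,1} = 0
G(12) = mex{1,1,1} = 0
G(13) = mex{3,0,1} = 2
G(14) = mex{0,2,0} = 1
G(15) = mex{0,2,2} = 1
G(16) = mex{2,1,2} = 0
G(17) = mex{1,3,1} = 0
G(18) = mex{1,0,3} = 2
G(19) = mex{0,0,0} = 1
G(20) = mex{0,2,0} = 1
G(21) = mex{2,1,2} = 0
G(22) = mex{1,1,1} = 0
G(23) = mex{1,0,1} = 2
G_C(23) = 2.
Combined Grundy value = 0 ⊕ 2 ⊕ 2 = 0.

0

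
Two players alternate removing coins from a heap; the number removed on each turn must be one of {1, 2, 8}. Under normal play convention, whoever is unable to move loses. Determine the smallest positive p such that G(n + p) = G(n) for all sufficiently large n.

G(0) = 0
G(1) = mex{0} = 1
G(2) = mex{1,0} = 2
G(3) = mex{2,1} = 0
G(4) = mex{0,2} = 1
G(5) = mex{1,0} = 2
G(6) = mex{2,1} = 0
G(7) = mex{0,2} = 1
G(8) = mex{1,0,0} = 2
G(9) = mex{2,1,1} = 0
G(10) = mex{0,2,2} = 1
G(11) = mex{1,0,0} = 2
G(12) = mex{2,1,1} = 0
G(13) = mex{0,2,2} = 1
G(14) = mex{1,0,0} = 2
G(n+3) = G(n) holds for n = 0,…,7 (a full window of length max(S) = 8), so the sequence is purely periodic with period 3.

3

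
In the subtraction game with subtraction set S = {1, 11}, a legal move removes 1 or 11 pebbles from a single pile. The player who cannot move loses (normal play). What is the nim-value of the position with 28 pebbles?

0

n :  0  1  2  3  4  5  6  7  8  9 10 11 12 13 14 15 16 17 18 19 20 21 22 23 24 25 26 27 28
G :  0  1  0  1  0  1  0  1  0  1  0  1  0  1  0  1  0  1  0  1  0  1  0  1  0  1  0  1  0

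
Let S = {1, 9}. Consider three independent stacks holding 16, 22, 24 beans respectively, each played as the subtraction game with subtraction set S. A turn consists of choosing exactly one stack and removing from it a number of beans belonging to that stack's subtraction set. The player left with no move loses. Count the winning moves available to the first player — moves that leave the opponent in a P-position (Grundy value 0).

0

All stacks use S = {1, 9}:
G(0) = 0
G(1) = mex{0} = 1
G(2) = mex{1} = 0
G(3) = mex{0} = 1
G(4) = mex{1} = 0
G(5) = mex{0} = 1
G(6) = mex{1} = 0
G(7) = mex{0} = 1
G(8) = mex{1} = 0
G(9) = mex{0,0} = 1
G(10) = mex{1,1} = 0
G(11) = mex{0,0} = 1
G(12) = mex{1,1} = 0
G(13) = mex{0,0} = 1
G(14) = mex{1,1} = 0
G(15) = mex{0,0} = 1
G(16) = mex{1,1} = 0
G(17) = mex{0,0} = 1
G(18) = mex{1,1} = 0
G(19) = mex{0,0} = 1
G(20) = mex{1,1} = 0
G(21) = mex{0,0} = 1
G(22) = mex{1,1} = 0
G(23) = mex{0,0} = 1
G(24) = mex{1,1} = 0
Stack A: G(16) = 0.
Stack B: G(22) = 0.
Stack C: G(24) = 0.
Combined Grundy value = 0 ⊕ 0 ⊕ 0 = 0.
A winning move leaves total XOR = 0, i.e. changes one component's Grundy value g to g ⊕ X where X is the current total.
Stack A: target g' = 0⊕0 = 0, but every legal move changes the Grundy value (mex property), so 0 moves.
Stack B: target g' = 0⊕0 = 0, but every legal move changes the Grundy value (mex property), so 0 moves.
Stack C: target g' = 0⊕0 = 0, but every legal move changes the Grundy value (mex property), so 0 moves.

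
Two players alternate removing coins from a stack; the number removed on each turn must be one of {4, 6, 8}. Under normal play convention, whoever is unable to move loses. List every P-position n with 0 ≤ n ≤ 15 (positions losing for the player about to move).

G(0) = 0
G(1) = mex{} = 0
G(2) = mex{} = 0
G(3) = mex{} = 0
G(4) = mex{0} = 1
G(5) = mex{0} = 1
G(6) = mex{0,0} = 1
G(7) = mex{0,0} = 1
G(8) = mex{1,0,0} = 2
G(9) = mex{1,0,0} = 2
G(10) = mex{1,1,0} = 2
G(11) = mex{1,1,0} = 2
G(12) = mex{2,1,1} = 0
G(13) = mex{2,1,1} = 0
G(14) = mex{2,2,1} = 0
G(15) = mex{2,2,1} = 0
P-positions are exactly the n with G(n) = 0.

0, 1, 2, 3, 12, 13, 14, 15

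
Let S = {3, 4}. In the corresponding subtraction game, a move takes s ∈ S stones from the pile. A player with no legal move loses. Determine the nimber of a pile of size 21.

0

n :  0  1  2  3  4  5  6  7  8  9 10 11 12 13 14 15 16 17 18 19 20 21
G :  0  0  0  1  1  1  2  0  0  0  1  1  1  2  0  0  0  1  1  1  2  0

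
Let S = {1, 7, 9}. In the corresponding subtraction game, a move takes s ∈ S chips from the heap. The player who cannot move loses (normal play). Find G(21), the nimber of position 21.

1

G(0) = 0
G(1) = mex{0} = 1
G(2) = mex{1} = 0
G(3) = mex{0} = 1
G(4) = mex{1} = 0
G(5) = mex{0} = 1
G(6) = mex{1} = 0
G(7) = mex{0,0} = 1
G(8) = mex{1,1} = 0
G(9) = mex{0,0,0} = 1
G(10) = mex{1,1,1} = 0
G(11) = mex{0,0,0} = 1
G(12) = mex{1,1,1} = 0
G(13) = mex{0,0,0} = 1
G(14) = mex{1,1,1} = 0
G(15) = mex{0,0,0} = 1
G(16) = mex{1,1,1} = 0
G(17) = mex{0,0,0} = 1
G(18) = mex{1,1,1} = 0
G(19) = mex{0,0,0} = 1
G(20) = mex{1,1,1} = 0
G(21) = mex{0,0,0} = 1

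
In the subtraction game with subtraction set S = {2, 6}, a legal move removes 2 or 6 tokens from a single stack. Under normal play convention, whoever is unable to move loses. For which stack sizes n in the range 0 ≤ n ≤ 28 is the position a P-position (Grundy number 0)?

G(0) = 0
G(1) = mex{} = 0
G(2) = mex{0} = 1
G(3) = mex{0} = 1
G(4) = mex{1} = 0
G(5) = mex{1} = 0
G(6) = mex{0,0} = 1
G(7) = mex{0,0} = 1
G(8) = mex{1,1} = 0
G(9) = mex{1,1} = 0
G(10) = mex{0,0} = 1
G(11) = mex{0,0} = 1
G(12) = mex{1,1} = 0
G(13) = mex{1,1} = 0
G(14) = mex{0,0} = 1
G(15) = mex{0,0} = 1
G(16) = mex{1,1} = 0
G(17) = mex{1,1} = 0
G(18) = mex{0,0} = 1
G(19) = mex{0,0} = 1
G(20) = mex{1,1} = 0
G(21) = mex{1,1} = 0
G(22) = mex{0,0} = 1
G(23) = mex{0,0} = 1
G(24) = mex{1,1} = 0
G(25) = mex{1,1} = 0
G(26) = mex{0,0} = 1
G(27) = mex{0,0} = 1
G(28) = mex{1,1} = 0
P-positions are exactly the n with G(n) = 0.

0, 1, 4, 5, 8, 9, 12, 13, 16, 17, 20, 21, 24, 25, 28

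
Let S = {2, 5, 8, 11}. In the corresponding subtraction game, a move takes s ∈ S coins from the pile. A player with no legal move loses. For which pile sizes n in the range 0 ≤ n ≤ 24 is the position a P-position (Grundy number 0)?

G(0) = 0
G(1) = mex{} = 0
G(2) = mex{0} = 1
G(3) = mex{0} = 1
G(4) = mex{1} = 0
G(5) = mex{1,0} = 2
G(6) = mex{0,0} = 1
G(7) = mex{2,1} = 0
G(8) = mex{1,1,0} = 2
G(9) = mex{0,0,0} = 1
G(10) = mex{2,2,1} = 0
G(11) = mex{1,1,1,0} = 2
G(12) = mex{0,0,0,0} = 1
G(13) = mex{2,2,2,1} = 0
G(14) = mex{1,1,1,1} = 0
G(15) = mex{0,0,0,0} = 1
G(16) = mex{0,2,2,2} = 1
G(17) = mex{1,1,1,1} = 0
G(18) = mex{1,0,0,0} = 2
G(19) = mex{0,0,2,2} = 1
G(20) = mex{2,1,1,1} = 0
G(21) = mex{1,1,0,0} = 2
G(22) = mex{0,0,0,2} = 1
G(23) = mex{2,2,1,1} = 0
G(24) = mex{1,1,1,0} = 2
P-positions are exactly the n with G(n) = 0.

0, 1, 4, 7, 10, 13, 14, 17, 20, 23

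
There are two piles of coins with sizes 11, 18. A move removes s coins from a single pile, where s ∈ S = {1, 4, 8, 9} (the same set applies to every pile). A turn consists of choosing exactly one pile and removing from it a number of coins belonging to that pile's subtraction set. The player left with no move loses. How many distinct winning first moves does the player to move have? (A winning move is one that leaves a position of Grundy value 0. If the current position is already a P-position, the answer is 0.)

3

All piles use S = {1, 4, 8, 9}:
G(0) = 0
G(1) = mex{0} = 1
G(2) = mex{1} = 0
G(3) = mex{0} = 1
G(4) = mex{1,0} = 2
G(5) = mex{2,1} = 0
G(6) = mex{0,0} = 1
G(7) = mex{1,1} = 0
G(8) = mex{0,2,0} = 1
G(9) = mex{1,0,1,0} = 2
G(10) = mex{2,1,0,1} = 3
G(11) = mex{3,0,1,0} = 2
G(12) = mex{2,1,2,1} = 0
G(13) = mex{0,2,0,2} = 1
G(14) = mex{1,3,1,0} = 2
G(15) = mex{2,2,0,1} = 3
G(16) = mex{3,0,1,0} = 2
G(17) = mex{2,1,2,1} = 0
G(18) = mex{0,2,3,2} = 1
Pile A: G(11) = 2.
Pile B: G(18) = 1.
Combined Grundy value = 2 ⊕ 1 = 3.
A winning move leaves total XOR = 0, i.e. changes one component's Grundy value g to g ⊕ X where X is the current total.
Pile A: need g' = 2⊕3 = 1. Options: 11−1→G=3, 11−4→G=0, 11−8→G=1, 11−9→G=0. Hits: 1.
Pile B: need g' = 1⊕3 = 2. Options: 18−1→G=0, 18−4→G=2, 18−8→G=3, 18−9→G=2. Hits: 2.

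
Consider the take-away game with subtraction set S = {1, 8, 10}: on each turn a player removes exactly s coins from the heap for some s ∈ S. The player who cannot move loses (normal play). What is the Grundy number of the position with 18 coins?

n :  0  1  2  3  4  5  6  7  8  9 10 11 12 13 14 15 16 17 18
G :  0  1  0  1  0  1  0  1  2  0  1  0  1  0  1  0  1  2  0

0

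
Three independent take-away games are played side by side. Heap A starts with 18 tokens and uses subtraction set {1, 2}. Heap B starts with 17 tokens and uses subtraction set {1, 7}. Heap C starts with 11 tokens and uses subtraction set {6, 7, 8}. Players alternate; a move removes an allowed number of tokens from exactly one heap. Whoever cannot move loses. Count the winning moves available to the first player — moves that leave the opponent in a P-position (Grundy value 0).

0

Heap A, S = {1, 2}:
n :  0  1  2  3  4  5  6  7  8  9 10 11 12 13 14 15 16 17 18
G :  0  1  2  0  1  2  0  1  2  0  1  2  0  1  2  0  1  2  0
G_A(18) = 0.
Heap B, S = {1, 7}:
n :  0  1  2  3  4  5  6  7  8  9 10 11 12 13 14 15 16 17
G :  0  1  0  1  0  1  0  1  0  1  0  1  0  1  0  1  0  1
G_B(17) = 1.
Heap C, S = {6, 7, 8}:
G(0) = 0
G(1) = mex{} = 0
G(2) = mex{} = 0
G(3) = mex{} = 0
G(4) = mex{} = 0
G(5) = mex{} = 0
G(6) = mex{0} = 1
G(7) = mex{0,0} = 1
G(8) = mex{0,0,0} = 1
G(9) = mex{0,0,0} = 1
G(10) = mex{0,0,0} = 1
G(11) = mex{0,0,0} = 1
G_C(11) = 1.
Combined Grundy value = 0 ⊕ 1 ⊕ 1 = 0.
A winning move leaves total XOR = 0, i.e. changes one component's Grundy value g to g ⊕ X where X is the current total.
Heap A: target g' = 0⊕0 = 0, but every legal move changes the Grundy value (mex property), so 0 moves.
Heap B: target g' = 1⊕0 = 1, but every legal move changes the Grundy value (mex property), so 0 moves.
Heap C: target g' = 1⊕0 = 1, but every legal move changes the Grundy value (mex property), so 0 moves.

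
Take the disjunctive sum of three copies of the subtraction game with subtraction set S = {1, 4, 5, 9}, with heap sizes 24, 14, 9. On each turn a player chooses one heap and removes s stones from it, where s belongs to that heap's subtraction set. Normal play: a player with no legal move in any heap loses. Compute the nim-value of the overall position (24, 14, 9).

All heaps use S = {1, 4, 5, 9}:
n :  0  1  2  3  4  5  6  7  8  9 10 11 12 13 14 15 16 17 18 19 20 21 22 23 24
G :  0  1  0  1  2  3  2  3  0  1  0  1  2  3  2  3  0  1  0  1  2  3  2  3  0
Heap A: G(24) = 0.
Heap B: G(14) = 2.
Heap C: G(9) = 1.
Combined Grundy value = 0 ⊕ 2 ⊕ 1 = 3.

3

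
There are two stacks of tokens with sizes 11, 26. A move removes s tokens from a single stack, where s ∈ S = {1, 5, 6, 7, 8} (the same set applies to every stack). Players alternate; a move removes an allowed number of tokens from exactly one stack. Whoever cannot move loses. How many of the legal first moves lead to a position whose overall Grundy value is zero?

All stacks use S = {1, 5, 6, 7, 8}:
G(0) = 0
G(1) = mex{0} = 1
G(2) = mex{1} = 0
G(3) = mex{0} = 1
G(4) = mex{1} = 0
G(5) = mex{0,0} = 1
G(6) = mex{1,1,0} = 2
G(7) = mex{2,0,1,0} = 3
G(8) = mex{3,1,0,1,0} = 2
G(9) = mex{2,0,1,0,1} = 3
G(10) = mex{3,1,0,1,0} = 2
G(11) = mex{2,2,1,0,1} = 3
G(12) = mex{3,3,2,1,0} = 4
G(13) = mex{4,2,3,2,1} = 0
G(14) = mex{0,3,2,3,2} = 1
G(15) = mex{1,2,3,2,3} = 0
G(16) = mex{0,3,2,3,2} = 1
G(17) = mex{1,4,3,2,3} = 0
G(18) = mex{0,0,4,3,2} = 1
G(19) = mex{1,1,0,4,3} = 2
G(20) = mex{2,0,1,0,4} = 3
G(21) = mex{3,1,0,1,0} = 2
G(22) = mex{2,0,1,0,1} = 3
G(23) = mex{3,1,0,1,0} = 2
G(24) = mex{2,2,1,0,1} = 3
G(25) = mex{3,3,2,1,0} = 4
G(26) = mex{4,2,3,2,1} = 0
Stack A: G(11) = 3.
Stack B: G(26) = 0.
Combined Grundy value = 3 ⊕ 0 = 3.
A winning move leaves total XOR = 0, i.e. changes one component's Grundy value g to g ⊕ X where X is the current total.
Stack A: need g' = 3⊕3 = 0. Options: 11−1→G=2, 11−5→G=2, 11−6→G=1, 11−7→G=0, 11−8→G=1. Hits: 1.
Stack B: need g' = 0⊕3 = 3. Options: 26−1→G=4, 26−5→G=2, 26−6→G=3, 26−7→G=2, 26−8→G=1. Hits: 1.

2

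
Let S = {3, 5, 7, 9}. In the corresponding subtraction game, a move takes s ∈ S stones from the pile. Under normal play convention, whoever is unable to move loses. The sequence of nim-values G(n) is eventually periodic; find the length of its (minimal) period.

12

n :  0  1  2  3  4  5  6  7  8  9 10 11 12 13 14 15 16 17 18 19 20 21 22 23 24 25
G :  0  0  0  1  1  1  2  2  2  3  3  3  0  0  0  1  1  1  2  2  2  3  3  3  0  0
G(n+12) = G(n) holds for n = 0,…,8 (a full window of length max(S) = 9), so the sequence is purely periodic with period 12.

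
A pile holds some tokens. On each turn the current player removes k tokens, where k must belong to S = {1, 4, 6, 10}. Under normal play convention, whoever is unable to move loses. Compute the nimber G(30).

0

G(0) = 0
G(1) = mex{0} = 1
G(2) = mex{1} = 0
G(3) = mex{0} = 1
G(4) = mex{1,0} = 2
G(5) = mex{2,1} = 0
G(6) = mex{0,0,0} = 1
G(7) = mex{1,1,1} = 0
G(8) = mex{0,2,0} = 1
G(9) = mex{1,0,1} = 2
G(10) = mex{2,1,2,0} = 3
G(11) = mex{3,0,0,1} = 2
G(12) = mex{2,1,1,0} = 3
G(13) = mex{3,2,0,1} = 4
G(14) = mex{4,3,1,2} = 0
G(15) = mex{0,2,2,0} = 1
G(16) = mex{1,3,3,1} = 0
G(17) = mex{0,4,2,0} = 1
G(18) = mex{1,0,3,1} = 2
G(19) = mex{2,1,4,2} = 0
G(20) = mex{0,0,0,3} = 1
G(21) = mex{1,1,1,2} = 0
G(22) = mex{0,2,0,3} = 1
G(23) = mex{1,0,1,4} = 2
G(24) = mex{2,1,2,0} = 3
G(25) = mex{3,0,0,1} = 2
G(26) = mex{2,1,1,0} = 3
G(27) = mex{3,2,0,1} = 4
G(28) = mex{4,3,1,2} = 0
G(29) = mex{0,2,2,0} = 1
G(30) = mex{1,3,3,1} = 0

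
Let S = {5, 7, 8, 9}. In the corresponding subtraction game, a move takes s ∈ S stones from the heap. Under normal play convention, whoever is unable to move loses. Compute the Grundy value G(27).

G(0) = 0
G(1) = mex{} = 0
G(2) = mex{} = 0
G(3) = mex{} = 0
G(4) = mex{} = 0
G(5) = mex{0} = 1
G(6) = mex{0} = 1
G(7) = mex{0,0} = 1
G(8) = mex{0,0,0} = 1
G(9) = mex{0,0,0,0} = 1
G(10) = mex{1,0,0,0} = 2
G(11) = mex{1,0,0,0} = 2
G(12) = mex{1,1,0,0} = 2
G(13) = mex{1,1,1,0} = 2
G(14) = mex{1,1,1,1} = 0
G(15) = mex{2,1,1,1} = 0
G(16) = mex{2,1,1,1} = 0
G(17) = mex{2,2,1,1} = 0
G(18) = mex{2,2,2,1} = 0
G(19) = mex{0,2,2,2} = 1
G(20) = mex{0,2,2,2} = 1
G(21) = mex{0,0,2,2} = 1
G(22) = mex{0,0,0,2} = 1
G(23) = mex{0,0,0,0} = 1
G(24) = mex{1,0,0,0} = 2
G(25) = mex{1,0,0,0} = 2
G(26) = mex{1,1,0,0} = 2
G(27) = mex{1,1,1,0} = 2

2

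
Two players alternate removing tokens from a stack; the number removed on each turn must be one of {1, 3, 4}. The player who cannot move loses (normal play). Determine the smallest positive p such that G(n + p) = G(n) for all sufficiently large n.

7

G(0) = 0
G(1) = mex{0} = 1
G(2) = mex{1} = 0
G(3) = mex{0,0} = 1
G(4) = mex{1,1,0} = 2
G(5) = mex{2,0,1} = 3
G(6) = mex{3,1,0} = 2
G(7) = mex{2,2,1} = 0
G(8) = mex{0,3,2} = 1
G(9) = mex{1,2,3} = 0
G(10) = mex{0,0,2} = 1
G(11) = mex{1,1,0} = 2
G(12) = mex{2,0,1} = 3
G(13) = mex{3,1,0} = 2
G(14) = mex{2,2,1} = 0
G(15) = mex{0,3,2} = 1
G(n+7) = G(n) holds for n = 0,…,3 (a full window of length max(S) = 4), so the sequence is purely periodic with period 7.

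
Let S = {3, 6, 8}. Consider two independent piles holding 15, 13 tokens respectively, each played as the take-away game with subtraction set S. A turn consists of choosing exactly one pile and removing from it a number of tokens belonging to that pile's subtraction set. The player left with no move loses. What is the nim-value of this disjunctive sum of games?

All piles use S = {3, 6, 8}:
G(0) = 0
G(1) = mex{} = 0
G(2) = mex{} = 0
G(3) = mex{0} = 1
G(4) = mex{0} = 1
G(5) = mex{0} = 1
G(6) = mex{1,0} = 2
G(7) = mex{1,0} = 2
G(8) = mex{1,0,0} = 2
G(9) = mex{2,1,0} = 3
G(10) = mex{2,1,0} = 3
G(11) = mex{2,1,1} = 0
G(12) = mex{3,2,1} = 0
G(13) = mex{3,2,1} = 0
G(14) = mex{0,2,2} = 1
G(15) = mex{0,3,2} = 1
Pile A: G(15) = 1.
Pile B: G(13) = 0.
Combined Grundy value = 1 ⊕ 0 = 1.

1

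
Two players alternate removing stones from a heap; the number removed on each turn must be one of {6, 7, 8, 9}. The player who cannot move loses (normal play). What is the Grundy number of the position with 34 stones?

0

n :  0  1  2  3  4  5  6  7  8  9 10 11 12 13 14 15 16 17 18 19 20 21 22 23 24 25 26 27 28 29 30 31 32 33 34
G :  0  0  0  0  0  0  1  1  1  1  1  1  2  2  2  0  0  0  0  0  0  1  1  1  1  1  1  2  2  2  0  0  0  0  0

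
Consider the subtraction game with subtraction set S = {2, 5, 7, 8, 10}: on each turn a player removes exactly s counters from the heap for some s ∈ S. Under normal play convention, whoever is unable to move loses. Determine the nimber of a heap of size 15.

n :  0  1  2  3  4  5  6  7  8  9 10 11 12 13 14 15
G :  0  0  1  1  0  2  1  3  2  2  3  3  4  0  5  1

1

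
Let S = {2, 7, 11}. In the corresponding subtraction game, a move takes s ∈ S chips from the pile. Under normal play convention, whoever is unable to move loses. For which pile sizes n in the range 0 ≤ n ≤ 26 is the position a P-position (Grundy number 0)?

0, 1, 4, 5, 9, 10, 13, 14, 18, 19, 22, 23

G(0) = 0
G(1) = mex{} = 0
G(2) = mex{0} = 1
G(3) = mex{0} = 1
G(4) = mex{1} = 0
G(5) = mex{1} = 0
G(6) = mex{0} = 1
G(7) = mex{0,0} = 1
G(8) = mex{1,0} = 2
G(9) = mex{1,1} = 0
G(10) = mex{2,1} = 0
G(11) = mex{0,0,0} = 1
G(12) = mex{0,0,0} = 1
G(13) = mex{1,1,1} = 0
G(14) = mex{1,1,1} = 0
G(15) = mex{0,2,0} = 1
G(16) = mex{0,0,0} = 1
G(17) = mex{1,0,1} = 2
G(18) = mex{1,1,1} = 0
G(19) = mex{2,1,2} = 0
G(20) = mex{0,0,0} = 1
G(21) = mex{0,0,0} = 1
G(22) = mex{1,1,1} = 0
G(23) = mex{1,1,1} = 0
G(24) = mex{0,2,0} = 1
G(25) = mex{0,0,0} = 1
G(26) = mex{1,0,1} = 2
P-positions are exactly the n with G(n) = 0.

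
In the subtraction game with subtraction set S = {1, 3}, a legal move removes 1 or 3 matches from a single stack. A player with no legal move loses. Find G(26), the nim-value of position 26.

G(0) = 0
G(1) = mex{0} = 1
G(2) = mex{1} = 0
G(3) = mex{0,0} = 1
G(4) = mex{1,1} = 0
G(5) = mex{0,0} = 1
G(6) = mex{1,1} = 0
G(7) = mex{0,0} = 1
G(8) = mex{1,1} = 0
G(9) = mex{0,0} = 1
G(10) = mex{1,1} = 0
G(11) = mex{0,0} = 1
G(12) = mex{1,1} = 0
G(13) = mex{0,0} = 1
G(14) = mex{1,1} = 0
G(15) = mex{0,0} = 1
G(16) = mex{1,1} = 0
G(17) = mex{0,0} = 1
G(18) = mex{1,1} = 0
G(19) = mex{0,0} = 1
G(20) = mex{1,1} = 0
G(21) = mex{0,0} = 1
G(22) = mex{1,1} = 0
G(23) = mex{0,0} = 1
G(24) = mex{1,1} = 0
G(25) = mex{0,0} = 1
G(26) = mex{1,1} = 0

0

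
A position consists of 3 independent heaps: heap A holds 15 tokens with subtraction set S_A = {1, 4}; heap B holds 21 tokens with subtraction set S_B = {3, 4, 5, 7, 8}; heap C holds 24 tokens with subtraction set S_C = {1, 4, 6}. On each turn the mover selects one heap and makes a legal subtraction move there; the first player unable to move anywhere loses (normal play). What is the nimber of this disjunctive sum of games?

Heap A, S = {1, 4}:
n :  0  1  2  3  4  5  6  7  8  9 10 11 12 13 14 15
G :  0  1  0  1  2  0  1  0  1  2  0  1  0  1  2  0
G_A(15) = 0.
Heap B, S = {3, 4, 5, 7, 8}:
n :  0  1  2  3  4  5  6  7  8  9 10 11 12 13 14 15 16 17 18 19 20 21
G :  0  0  0  1  1  1  2  2  2  3  3  0  0  0  1  1  1  2  2  2  3  3
G_B(21) = 3.
Heap C, S = {1, 4, 6}:
G(0) = 0
G(1) = mex{0} = 1
G(2) = mex{1} = 0
G(3) = mex{0} = 1
G(4) = mex{1,0} = 2
G(5) = mex{2,1} = 0
G(6) = mex{0,0,0} = 1
G(7) = mex{1,1,1} = 0
G(8) = mex{0,2,0} = 1
G(9) = mex{1,0,1} = 2
G(10) = mex{2,1,2} = 0
G(11) = mex{0,0,0} = 1
G(12) = mex{1,1,1} = 0
G(13) = mex{0,2,0} = 1
G(14) = mex{1,0,1} = 2
G(15) = mex{2,1,2} = 0
G(16) = mex{0,0,0} = 1
G(17) = mex{1,1,1} = 0
G(18) = mex{0,2,0} = 1
G(19) = mex{1,0,1} = 2
G(20) = mex{2,1,2} = 0
G(21) = mex{0,0,0} = 1
G(22) = mex{1,1,1} = 0
G(23) = mex{0,2,0} = 1
G(24) = mex{1,0,1} = 2
G_C(24) = 2.
Combined Grundy value = 0 ⊕ 3 ⊕ 2 = 1.

1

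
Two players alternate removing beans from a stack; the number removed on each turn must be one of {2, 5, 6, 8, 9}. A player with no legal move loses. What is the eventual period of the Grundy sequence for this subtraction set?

14

n :  0  1  2  3  4  5  6  7  8  9 10 11 12 13 14 15 16 17 18 19 20 21 22 23 24 25 26 27 28 29
G :  0  0  1  1  0  2  1  3  2  2  3  0  2  1  0  0  1  1  0  2  1  3  2  2  3  0  2  1  0  0
G(n+14) = G(n) holds for n = 0,…,8 (a full window of length max(S) = 9), so the sequence is purely periodic with period 14.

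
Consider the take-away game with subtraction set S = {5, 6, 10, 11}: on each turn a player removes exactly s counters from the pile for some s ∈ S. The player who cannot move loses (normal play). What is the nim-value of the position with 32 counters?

0

n :  0  1  2  3  4  5  6  7  8  9 10 11 12 13 14 15 16 17 18 19 20 21 22 23 24 25 26 27 28 29 30 31 32
G :  0  0  0  0  0  1  1  1  1  1  2  2  2  2  2  3  0  0  0  0  0  1  1  1  1  1  2  2  2  2  2  3  0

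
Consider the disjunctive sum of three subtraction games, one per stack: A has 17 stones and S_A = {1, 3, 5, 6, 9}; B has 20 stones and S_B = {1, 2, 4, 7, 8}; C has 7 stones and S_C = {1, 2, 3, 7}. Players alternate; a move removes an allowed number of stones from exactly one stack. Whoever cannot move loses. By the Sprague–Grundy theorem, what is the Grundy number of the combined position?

0

Stack A, S = {1, 3, 5, 6, 9}:
G(0) = 0
G(1) = mex{0} = 1
G(2) = mex{1} = 0
G(3) = mex{0,0} = 1
G(4) = mex{1,1} = 0
G(5) = mex{0,0,0} = 1
G(6) = mex{1,1,1,0} = 2
G(7) = mex{2,0,0,1} = 3
G(8) = mex{3,1,1,0} = 2
G(9) = mex{2,2,0,1,0} = 3
G(10) = mex{3,3,1,0,1} = 2
G(11) = mex{2,2,2,1,0} = 3
G(12) = mex{3,3,3,2,1} = 0
G(13) = mex{0,2,2,3,0} = 1
G(14) = mex{1,3,3,2,1} = 0
G(15) = mex{0,0,2,3,2} = 1
G(16) = mex{1,1,3,2,3} = 0
G(17) = mex{0,0,0,3,2} = 1
G_A(17) = 1.
Stack B, S = {1, 2, 4, 7, 8}:
G(0) = 0
G(1) = mex{0} = 1
G(2) = mex{1,0} = 2
G(3) = mex{2,1} = 0
G(4) = mex{0,2,0} = 1
G(5) = mex{1,0,1} = 2
G(6) = mex{2,1,2} = 0
G(7) = mex{0,2,0,0} = 1
G(8) = mex{1,0,1,1,0} = 2
G(9) = mex{2,1,2,2,1} = 0
G(10) = mex{0,2,0,0,2} = 1
G(11) = mex{1,0,1,1,0} = 2
G(12) = mex{2,1,2,2,1} = 0
G(13) = mex{0,2,0,0,2} = 1
G(14) = mex{1,0,1,1,0} = 2
G(15) = mex{2,1,2,2,1} = 0
G(16) = mex{0,2,0,0,2} = 1
G(17) = mex{1,0,1,1,0} = 2
G(18) = mex{2,1,2,2,1} = 0
G(19) = mex{0,2,0,0,2} = 1
G(20) = mex{1,0,1,1,0} = 2
G_B(20) = 2.
Stack C, S = {1, 2, 3, 7}:
G(0) = 0
G(1) = mex{0} = 1
G(2) = mex{1,0} = 2
G(3) = mex{2,1,0} = 3
G(4) = mex{3,2,1} = 0
G(5) = mex{0,3,2} = 1
G(6) = mex{1,0,3} = 2
G(7) = mex{2,1,0,0} = 3
G_C(7) = 3.
Combined Grundy value = 1 ⊕ 2 ⊕ 3 = 0.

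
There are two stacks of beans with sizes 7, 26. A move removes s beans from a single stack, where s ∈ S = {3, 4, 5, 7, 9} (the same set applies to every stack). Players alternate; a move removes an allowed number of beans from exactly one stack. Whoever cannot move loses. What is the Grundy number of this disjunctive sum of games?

2

All stacks use S = {3, 4, 5, 7, 9}:
n :  0  1  2  3  4  5  6  7  8  9 10 11 12 13 14 15 16 17 18 19 20 21 22 23 24 25 26
G :  0  0  0  1  1  1  2  2  2  3  3  3  0  0  0  1  1  1  2  2  2  3  3  3  0  0  0
Stack A: G(7) = 2.
Stack B: G(26) = 0.
Combined Grundy value = 2 ⊕ 0 = 2.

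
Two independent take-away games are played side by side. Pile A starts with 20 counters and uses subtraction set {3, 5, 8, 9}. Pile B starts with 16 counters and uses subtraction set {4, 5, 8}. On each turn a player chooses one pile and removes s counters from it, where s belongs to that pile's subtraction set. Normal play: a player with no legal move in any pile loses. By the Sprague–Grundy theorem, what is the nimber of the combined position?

Pile A, S = {3, 5, 8, 9}:
n :  0  1  2  3  4  5  6  7  8  9 10 11 12 13 14 15 16 17 18 19 20
G :  0  0  0  1  1  1  2  2  2  3  3  3  0  0  0  1  1  1  2  2  2
G_A(20) = 2.
Pile B, S = {4, 5, 8}:
G(0) = 0
G(1) = mex{} = 0
G(2) = mex{} = 0
G(3) = mex{} = 0
G(4) = mex{0} = 1
G(5) = mex{0,0} = 1
G(6) = mex{0,0} = 1
G(7) = mex{0,0} = 1
G(8) = mex{1,0,0} = 2
G(9) = mex{1,1,0} = 2
G(10) = mex{1,1,0} = 2
G(11) = mex{1,1,0} = 2
G(12) = mex{2,1,1} = 0
G(13) = mex{2,2,1} = 0
G(14) = mex{2,2,1} = 0
G(15) = mex{2,2,1} = 0
G(16) = mex{0,2,2} = 1
G_B(16) = 1.
Combined Grundy value = 2 ⊕ 1 = 3.

3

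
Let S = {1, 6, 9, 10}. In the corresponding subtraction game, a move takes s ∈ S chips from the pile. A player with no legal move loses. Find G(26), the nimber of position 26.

2

G(0) = 0
G(1) = mex{0} = 1
G(2) = mex{1} = 0
G(3) = mex{0} = 1
G(4) = mex{1} = 0
G(5) = mex{0} = 1
G(6) = mex{1,0} = 2
G(7) = mex{2,1} = 0
G(8) = mex{0,0} = 1
G(9) = mex{1,1,0} = 2
G(10) = mex{2,0,1,0} = 3
G(11) = mex{3,1,0,1} = 2
G(12) = mex{2,2,1,0} = 3
G(13) = mex{3,0,0,1} = 2
G(14) = mex{2,1,1,0} = 3
G(15) = mex{3,2,2,1} = 0
G(16) = mex{0,3,0,2} = 1
G(17) = mex{1,2,1,0} = 3
G(18) = mex{3,3,2,1} = 0
G(19) = mex{0,2,3,2} = 1
G(20) = mex{1,3,2,3} = 0
G(21) = mex{0,0,3,2} = 1
G(22) = mex{1,1,2,3} = 0
G(23) = mex{0,3,3,2} = 1
G(24) = mex{1,0,0,3} = 2
G(25) = mex{2,1,1,0} = 3
G(26) = mex{3,0,3,1} = 2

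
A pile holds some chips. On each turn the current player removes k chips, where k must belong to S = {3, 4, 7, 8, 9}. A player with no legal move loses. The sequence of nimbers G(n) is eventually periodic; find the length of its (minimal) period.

12

n :  0  1  2  3  4  5  6  7  8  9 10 11 12 13 14 15 16 17 18 19 20 21 22 23 24 25
G :  0  0  0  1  1  1  2  2  2  3  3  3  0  0  0  1  1  1  2  2  2  3  3  3  0  0
G(n+12) = G(n) holds for n = 0,…,8 (a full window of length max(S) = 9), so the sequence is purely periodic with period 12.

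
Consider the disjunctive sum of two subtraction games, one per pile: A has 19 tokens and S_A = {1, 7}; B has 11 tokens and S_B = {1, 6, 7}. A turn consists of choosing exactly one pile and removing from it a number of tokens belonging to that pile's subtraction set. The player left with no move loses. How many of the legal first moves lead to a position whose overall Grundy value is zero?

1

Pile A, S = {1, 7}:
n :  0  1  2  3  4  5  6  7  8  9 10 11 12 13 14 15 16 17 18 19
G :  0  1  0  1  0  1  0  1  0  1  0  1  0  1  0  1  0  1  0  1
G_A(19) = 1.
Pile B, S = {1, 6, 7}:
n :  0  1  2  3  4  5  6  7  8  9 10 11
G :  0  1  0  1  0  1  2  3  2  3  2  3
G_B(11) = 3.
Combined Grundy value = 1 ⊕ 3 = 2.
A winning move leaves total XOR = 0, i.e. changes one component's Grundy value g to g ⊕ X where X is the current total.
Pile A: need g' = 1⊕2 = 3. Options: 19−1→G=0, 19−7→G=0. Hits: 0.
Pile B: need g' = 3⊕2 = 1. Options: 11−1→G=2, 11−6→G=1, 11−7→G=0. Hits: 1.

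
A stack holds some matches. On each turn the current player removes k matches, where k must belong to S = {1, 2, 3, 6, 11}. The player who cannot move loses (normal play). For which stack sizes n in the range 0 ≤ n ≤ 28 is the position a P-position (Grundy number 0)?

0, 4, 8, 12, 16, 20, 24, 28

n :  0  1  2  3  4  5  6  7  8  9 10 11 12 13 14 15 16 17 18 19 20 21 22 23 24 25 26 27 28
G :  0  1  2  3  0  1  2  3  0  1  2  3  0  1  2  3  0  1  2  3  0  1  2  3  0  1  2  3  0
P-positions are exactly the n with G(n) = 0.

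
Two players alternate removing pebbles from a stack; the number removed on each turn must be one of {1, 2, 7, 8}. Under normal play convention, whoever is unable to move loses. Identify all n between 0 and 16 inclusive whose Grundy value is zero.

0, 3, 6, 9, 12, 15

n :  0  1  2  3  4  5  6  7  8  9 10 11 12 13 14 15 16
G :  0  1  2  0  1  2  0  1  2  0  1  2  0  1  2  0  1
P-positions are exactly the n with G(n) = 0.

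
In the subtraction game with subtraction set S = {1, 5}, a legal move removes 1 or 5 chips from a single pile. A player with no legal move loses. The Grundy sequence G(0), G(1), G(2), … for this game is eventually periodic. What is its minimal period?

n :  0  1  2  3  4  5  6  7  8  9 10 11 12 13 14
G :  0  1  0  1  0  1  0  1  0  1  0  1  0  1  0
G(n+2) = G(n) holds for n = 0,…,4 (a full window of length max(S) = 5), so the sequence is purely periodic with period 2.

2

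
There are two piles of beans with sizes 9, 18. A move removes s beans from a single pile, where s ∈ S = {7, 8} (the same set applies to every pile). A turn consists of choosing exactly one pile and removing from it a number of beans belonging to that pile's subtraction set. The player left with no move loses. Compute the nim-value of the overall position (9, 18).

1

All piles use S = {7, 8}:
n :  0  1  2  3  4  5  6  7  8  9 10 11 12 13 14 15 16 17 18
G :  0  0  0  0  0  0  0  1  1  1  1  1  1  1  2  0  0  0  0
Pile A: G(9) = 1.
Pile B: G(18) = 0.
Combined Grundy value = 1 ⊕ 0 = 1.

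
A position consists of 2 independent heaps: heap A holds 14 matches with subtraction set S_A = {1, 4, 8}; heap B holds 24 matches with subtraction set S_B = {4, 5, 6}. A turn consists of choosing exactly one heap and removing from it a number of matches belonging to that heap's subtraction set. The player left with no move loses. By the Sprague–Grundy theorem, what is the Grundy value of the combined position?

1

Heap A, S = {1, 4, 8}:
G(0) = 0
G(1) = mex{0} = 1
G(2) = mex{1} = 0
G(3) = mex{0} = 1
G(4) = mex{1,0} = 2
G(5) = mex{2,1} = 0
G(6) = mex{0,0} = 1
G(7) = mex{1,1} = 0
G(8) = mex{0,2,0} = 1
G(9) = mex{1,0,1} = 2
G(10) = mex{2,1,0} = 3
G(11) = mex{3,0,1} = 2
G(12) = mex{2,1,2} = 0
G(13) = mex{0,2,0} = 1
G(14) = mex{1,3,1} = 0
G_A(14) = 0.
Heap B, S = {4, 5, 6}:
n :  0  1  2  3  4  5  6  7  8  9 10 11 12 13 14 15 16 17 18 19 20 21 22 23 24
G :  0  0  0  0  1  1  1  1  2  2  0  0  0  0  1  1  1  1  2  2  0  0  0  0  1
G_B(24) = 1.
Combined Grundy value = 0 ⊕ 1 = 1.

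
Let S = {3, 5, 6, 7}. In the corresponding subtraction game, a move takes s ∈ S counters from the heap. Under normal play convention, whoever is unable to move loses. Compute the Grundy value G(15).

G(0) = 0
G(1) = mex{} = 0
G(2) = mex{} = 0
G(3) = mex{0} = 1
G(4) = mex{0} = 1
G(5) = mex{0,0} = 1
G(6) = mex{1,0,0} = 2
G(7) = mex{1,0,0,0} = 2
G(8) = mex{1,1,0,0} = 2
G(9) = mex{2,1,1,0} = 3
G(10) = mex{2,1,1,1} = 0
G(11) = mex{2,2,1,1} = 0
G(12) = mex{3,2,2,1} = 0
G(13) = mex{0,2,2,2} = 1
G(14) = mex{0,3,2,2} = 1
G(15) = mex{0,0,3,2} = 1

1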